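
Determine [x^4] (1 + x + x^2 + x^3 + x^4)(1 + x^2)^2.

4

(1 + x + x^2 + x^3 + x^4) has coefficients 1,1,1,1,1 for degrees 0…4.
(1 + x^2)^2 has coefficients 1,0,2,0,1 for degrees 0…4.
[x^4] = 1·1 + 1·0 + 1·2 + 1·0 + 1·1 = 4.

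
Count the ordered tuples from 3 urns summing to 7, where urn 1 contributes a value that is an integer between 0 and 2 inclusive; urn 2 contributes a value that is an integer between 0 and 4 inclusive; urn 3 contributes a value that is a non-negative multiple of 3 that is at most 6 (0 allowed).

5

The generating function for the choices is (1 + t + t²)·(1 + t + t² + t³ + t⁴)·(1 + t³ + t⁶); the count is [t⁷].
(1 + t + t²) has coefficients 1,1,1 for degrees 0…2.
(1 + t + t² + t³ + t⁴) has coefficients 1,1,1,1,1,0,0,0 for degrees 0…7.
Finally multiplying by (1 + t³ + t⁶), the product of all factors after the first has coefficients 1,1,1,2,2,1,2,2 for degrees 0…7.
[t⁷] = 1·2 + 1·2 + 1·1 = 5.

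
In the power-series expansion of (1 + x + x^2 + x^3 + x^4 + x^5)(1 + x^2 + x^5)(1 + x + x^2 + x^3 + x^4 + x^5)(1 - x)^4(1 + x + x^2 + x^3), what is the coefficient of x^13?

(1 + x + x^2 + x^3 + x^4 + x^5) has coefficients 1,1,1,1,1,1 for degrees 0…5.
(1 + x^2 + x^5) has coefficients 1,0,1,0,0,1,0,0,0,0,0,0,0,0 for degrees 0…13.
Multiplying by (1 + x + x^2 + x^3 + x^4 + x^5) gives running coefficients 1,1,2,2,2,3,2,2,1,1,1,0,0,0 for degrees 0…13.
Multiplying by (1 - x)^4 gives running coefficients 1,-3,4,-4,3,0,-4,6,-5,4,-3,0,3,-3 for degrees 0…13.
Finally multiplying by (1 + x + x^2 + x^3), the product of all factors after the first has coefficients 1,-2,2,-2,0,3,-5,5,-3,1,2,-4,4,-3 for degrees 0…13.
[x^13] = 1·(-3) + 1·4 + 1·(-4) + 1·2 + 1·1 + 1·(-3) = -3.

-3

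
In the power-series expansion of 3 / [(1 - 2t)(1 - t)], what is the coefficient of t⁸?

1533

The denominator gives the recurrence a_n = 3a_(n−1) − 2a_(n−2) for n ≥ 2; the numerator fixes a_0 = 3, a_1 = 9.
Iterating: 3, 9, 21, 45, 93, 189, 381, 765, 1533, so a_8 = 1533.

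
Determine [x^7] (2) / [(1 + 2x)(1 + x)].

Partial fractions give a closed form: a_n = (4)·(-2)^n + (-2)·(-1)^n.
At n = 7: a_7 = -510.

-510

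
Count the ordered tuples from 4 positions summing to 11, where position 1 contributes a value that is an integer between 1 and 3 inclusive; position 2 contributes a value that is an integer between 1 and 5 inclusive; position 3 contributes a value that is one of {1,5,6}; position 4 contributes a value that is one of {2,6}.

9

The generating function for the choices is (x + x^2 + x^3)·(x + x^2 + x^3 + x^4 + x^5)·(x + x^5 + x^6)·(x^2 + x^6); the count is [x^11].
(x + x^2 + x^3) has coefficients 0,1,1,1 for degrees 0…3.
(x + x^2 + x^3 + x^4 + x^5) has coefficients 0,1,1,1,1,1,0,0,0,0,0,0 for degrees 0…11.
Multiplying by (x + x^5 + x^6) gives running coefficients 0,0,1,1,1,1,2,2,2,2,2,1 for degrees 0…11.
Finally multiplying by (x^2 + x^6), the product of all factors after the first has coefficients 0,0,0,0,1,1,1,1,3,3,3,3 for degrees 0…11.
[x^11] = 1·3 + 1·3 + 1·3 = 9.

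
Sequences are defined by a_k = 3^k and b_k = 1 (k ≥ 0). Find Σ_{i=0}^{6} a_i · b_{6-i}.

1093

The convolution is the x^6 coefficient of A(x)B(x).
Σ = 1·1 + 3·1 + 9·1 + 27·1 + 81·1 + 243·1 + 729·1 = 1093.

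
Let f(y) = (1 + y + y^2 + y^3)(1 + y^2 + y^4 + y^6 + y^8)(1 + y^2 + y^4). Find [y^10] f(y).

5

(1 + y + y^2 + y^3) has coefficients 1,1,1,1 for degrees 0…3.
(1 + y^2 + y^4 + y^6 + y^8) has coefficients 1,0,1,0,1,0,1,0,1,0,0 for degrees 0…10.
Finally multiplying by (1 + y^2 + y^4), the product of all factors after the first has coefficients 1,0,2,0,3,0,3,0,3,0,2 for degrees 0…10.
[y^10] = 1·2 + 1·0 + 1·3 + 1·0 = 5.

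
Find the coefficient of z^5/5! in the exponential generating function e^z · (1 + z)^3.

136

The EGF product rule gives c_5 = Σ_{k_1+k_2=5} C(5; k_1,k_2) · ∏ g_i(k_i), where e^z gives (1)^k; (1+z)^3 gives the falling factorial (3)_k.
g_1(k) for k = 0…5: 1, 1, 1, 1, 1, 1.
g_2(k) for k = 0…5: 1, 3, 6, 6, 0, 0.
c_5 = Σ_k C(5,k)·g_1(k)·g_2(5−k) = 10·1·6 + 10·1·6 + 5·1·3 + 1·1·1 = 60 + 60 + 15 + 1 = 136.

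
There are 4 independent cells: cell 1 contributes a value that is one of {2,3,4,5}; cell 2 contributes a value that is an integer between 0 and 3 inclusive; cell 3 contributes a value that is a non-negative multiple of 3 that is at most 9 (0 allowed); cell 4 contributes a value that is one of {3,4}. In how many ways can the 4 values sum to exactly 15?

11

The generating function for the choices is (z^2 + z^3 + z^4 + z^5)·(1 + z + z^2 + z^3)·(1 + z^3 + z^6 + z^9)·(z^3 + z^4); the count is [z^15].
(z^2 + z^3 + z^4 + z^5) has coefficients 0,0,1,1,1,1 for degrees 0…5.
(1 + z + z^2 + z^3) has coefficients 1,1,1,1,0,0,0,0,0,0,0,0,0,0,0,0 for degrees 0…15.
Multiplying by (1 + z^3 + z^6 + z^9) gives running coefficients 1,1,1,2,1,1,2,1,1,2,1,1,1,0,0,0 for degrees 0…15.
Finally multiplying by (z^3 + z^4), the product of all factors after the first has coefficients 0,0,0,1,2,2,3,3,2,3,3,2,3,3,2,2 for degrees 0…15.
[z^15] = 1·3 + 1·3 + 1·2 + 1·3 = 11.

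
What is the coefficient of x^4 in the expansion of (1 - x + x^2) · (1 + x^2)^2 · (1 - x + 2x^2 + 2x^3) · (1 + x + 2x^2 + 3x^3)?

(1 - x + x^2) has coefficients 1,-1,1 for degrees 0…2.
(1 + x^2)^2 has coefficients 1,0,2,0,1 for degrees 0…4.
Multiplying by (1 - x + 2x^2 + 2x^3) gives running coefficients 1,-1,4,0,5 for degrees 0…4.
Finally multiplying by (1 + x + 2x^2 + 3x^3), the product of all factors after the first has coefficients 1,0,5,5,10 for degrees 0…4.
[x^4] = 1·10 − 1·5 + 1·5 = 10.

10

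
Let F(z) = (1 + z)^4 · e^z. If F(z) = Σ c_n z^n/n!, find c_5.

501

The EGF product rule gives c_5 = Σ_{k_1+k_2=5} C(5; k_1,k_2) · ∏ g_i(k_i), where (1+z)^4 gives the falling factorial (4)_k; e^z gives (1)^k.
g_1(k) for k = 0…5: 1, 4, 12, 24, 24, 0.
g_2(k) for k = 0…5: 1, 1, 1, 1, 1, 1.
c_5 = Σ_k C(5,k)·g_1(k)·g_2(5−k) = 1·1·1 + 5·4·1 + 10·12·1 + 10·24·1 + 5·24·1 = 1 + 20 + 120 + 240 + 120 = 501.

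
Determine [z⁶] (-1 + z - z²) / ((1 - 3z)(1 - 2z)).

The denominator gives the recurrence a_n = 5a_(n−1) − 6a_(n−2) for n ≥ 3; the numerator fixes a_0 = -1, a_1 = -4, a_2 = -15.
Iterating: -1, -4, -15, -51, -165, -519, -1605, so a_6 = -1605.

-1605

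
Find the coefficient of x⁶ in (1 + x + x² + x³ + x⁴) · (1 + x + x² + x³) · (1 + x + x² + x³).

13

(1 + x + x² + x³ + x⁴) has coefficients 1,1,1,1,1 for degrees 0…4.
(1 + x + x² + x³) has coefficients 1,1,1,1,0,0,0 for degrees 0…6.
Finally multiplying by (1 + x + x² + x³), the product of all factors after the first has coefficients 1,2,3,4,3,2,1 for degrees 0…6.
[x⁶] = 1·1 + 1·2 + 1·3 + 1·4 + 1·3 = 13.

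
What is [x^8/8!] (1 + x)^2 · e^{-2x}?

1792

The EGF product rule gives c_8 = Σ_{k_1+k_2=8} C(8; k_1,k_2) · ∏ g_i(k_i), where (1+x)^2 gives the falling factorial (2)_k; e^{-2x} gives (-2)^k.
g_1(k) for k = 0…8: 1, 2, 2, 0, 0, 0, 0, 0, 0.
g_2(k) for k = 0…8: 1, -2, 4, -8, 16, -32, 64, -128, 256.
c_8 = Σ_k C(8,k)·g_1(k)·g_2(8−k) = 1·1·256 + 8·2·(-128) + 28·2·64 = 256 − 2048 + 3584 = 1792.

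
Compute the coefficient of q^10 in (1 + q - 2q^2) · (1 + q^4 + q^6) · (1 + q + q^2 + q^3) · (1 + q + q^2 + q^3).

(1 + q - 2q^2) has coefficients 1,1,-2 for degrees 0…2.
(1 + q^4 + q^6) has coefficients 1,0,0,0,1,0,1,0,0,0,0 for degrees 0…10.
Multiplying by (1 + q + q^2 + q^3) gives running coefficients 1,1,1,1,1,1,2,2,1,1,0 for degrees 0…10.
Finally multiplying by (1 + q + q^2 + q^3), the product of all factors after the first has coefficients 1,2,3,4,4,4,5,6,6,6,4 for degrees 0…10.
[q^10] = 1·4 + 1·6 − 2·6 = -2.

-2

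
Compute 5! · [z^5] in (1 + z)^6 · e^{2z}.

12032

The EGF product rule gives c_5 = Σ_{k_1+k_2=5} C(5; k_1,k_2) · ∏ g_i(k_i), where (1+z)^6 gives the falling factorial (6)_k; e^{2z} gives (2)^k.
g_1(k) for k = 0…5: 1, 6, 30, 120, 360, 720.
g_2(k) for k = 0…5: 1, 2, 4, 8, 16, 32.
c_5 = Σ_k C(5,k)·g_1(k)·g_2(5−k) = 1·1·32 + 5·6·16 + 10·30·8 + 10·120·4 + 5·360·2 + 1·720·1 = 32 + 480 + 2400 + 4800 + 3600 + 720 = 12032.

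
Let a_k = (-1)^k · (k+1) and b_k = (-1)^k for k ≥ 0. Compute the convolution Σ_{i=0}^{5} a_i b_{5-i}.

-21

This is [x^5] in the product of the two ordinary generating functions.
Σ = 1·(-1) − 2·1 + 3·(-1) − 4·1 + 5·(-1) − 6·1 = -21.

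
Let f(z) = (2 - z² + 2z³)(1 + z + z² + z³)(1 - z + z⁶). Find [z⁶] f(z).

3

(2 - z² + 2z³) has coefficients 2,0,-1,2 for degrees 0…3.
(1 + z + z² + z³) has coefficients 1,1,1,1,0,0,0 for degrees 0…6.
Finally multiplying by (1 - z + z⁶), the product of all factors after the first has coefficients 1,0,0,0,-1,0,1 for degrees 0…6.
[z⁶] = 2·1 − 1·(-1) + 2·0 = 3.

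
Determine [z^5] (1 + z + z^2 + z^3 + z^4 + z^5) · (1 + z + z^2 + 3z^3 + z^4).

(1 + z + z^2 + z^3 + z^4 + z^5) has coefficients 1,1,1,1,1,1 for degrees 0…5.
(1 + z + z^2 + 3z^3 + z^4) has coefficients 1,1,1,3,1,0 for degrees 0…5.
[z^5] = 1·0 + 1·1 + 1·3 + 1·1 + 1·1 + 1·1 = 7.

7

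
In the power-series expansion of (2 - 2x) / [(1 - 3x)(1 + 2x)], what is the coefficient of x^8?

Partial fractions give a closed form: a_n = (4/5)·3^n + (6/5)·(-2)^n.
At n = 8: a_8 = 5556.

5556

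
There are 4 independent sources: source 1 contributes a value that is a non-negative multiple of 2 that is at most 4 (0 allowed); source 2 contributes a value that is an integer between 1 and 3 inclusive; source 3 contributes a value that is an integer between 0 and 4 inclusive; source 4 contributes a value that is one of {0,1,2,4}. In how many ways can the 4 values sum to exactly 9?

The generating function for the choices is (1 + z^2 + z^4)·(z + z^2 + z^3)·(1 + z + z^2 + z^3 + z^4)·(1 + z + z^2 + z^4); the count is [z^9].
(1 + z^2 + z^4) has coefficients 1,0,1,0,1 for degrees 0…4.
(z + z^2 + z^3) has coefficients 0,1,1,1,0,0,0,0,0,0 for degrees 0…9.
Multiplying by (1 + z + z^2 + z^3 + z^4) gives running coefficients 0,1,2,3,3,3,2,1,0,0 for degrees 0…9.
Finally multiplying by (1 + z + z^2 + z^4), the product of all factors after the first has coefficients 0,1,3,6,8,10,10,9,6,4 for degrees 0…9.
[z^9] = 1·4 + 1·9 + 1·10 = 23.

23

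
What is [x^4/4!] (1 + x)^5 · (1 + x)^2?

840

The EGF product rule gives c_4 = Σ_{k_1+k_2=4} C(4; k_1,k_2) · ∏ g_i(k_i), where (1+x)^5 gives the falling factorial (5)_k; (1+x)^2 gives the falling factorial (2)_k.
g_1(k) for k = 0…4: 1, 5, 20, 60, 120.
g_2(k) for k = 0…4: 1, 2, 2, 0, 0.
c_4 = Σ_k C(4,k)·g_1(k)·g_2(4−k) = 6·20·2 + 4·60·2 + 1·120·1 = 240 + 480 + 120 = 840.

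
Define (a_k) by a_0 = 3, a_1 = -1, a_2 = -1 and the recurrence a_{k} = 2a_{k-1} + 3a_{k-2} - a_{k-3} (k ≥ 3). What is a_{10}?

-11956

The ordinary generating function has denominator 1 - 2q - 3q^2 + q^3.
Iterating the recurrence: a_0,…,a_{10} = 3, -1, -1, -8, -18, -59, -164, -487, -1407, -4111, -11956.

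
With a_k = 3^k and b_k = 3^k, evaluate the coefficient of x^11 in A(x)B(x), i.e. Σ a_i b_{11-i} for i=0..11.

2125764

This is [x^11] in the product of the two ordinary generating functions.
Σ = 1·177147 + 3·59049 + 9·19683 + 27·6561 + 81·2187 + 243·729 + 729·243 + 2187·81 + 6561·27 + 19683·9 + 59049·3 + 177147·1 = 2125764.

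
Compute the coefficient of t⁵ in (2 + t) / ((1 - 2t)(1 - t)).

Partial fractions give a closed form: a_n = (5)·2^n + (-3)·1^n.
At n = 5: a_5 = 157.

157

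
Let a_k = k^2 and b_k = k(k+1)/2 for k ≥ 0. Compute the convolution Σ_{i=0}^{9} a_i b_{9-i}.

This is [x^9] in the product of the two ordinary generating functions.
Σ = 0·45 + 1·36 + 4·28 + 9·21 + 16·15 + 25·10 + 36·6 + 49·3 + 64·1 + 81·0 = 1254.

1254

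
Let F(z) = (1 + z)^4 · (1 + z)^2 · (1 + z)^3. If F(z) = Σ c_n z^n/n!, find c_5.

The EGF product rule gives c_5 = Σ_{k_1+k_2+k_3=5} C(5; k_1,k_2,k_3) · ∏ g_i(k_i), where (1+z)^4 gives the falling factorial (4)_k; (1+z)^2 gives the falling factorial (2)_k; (1+z)^3 gives the falling factorial (3)_k.
g_1(k) for k = 0…5: 1, 4, 12, 24, 24, 0.
g_2(k) for k = 0…5: 1, 2, 2, 0, 0, 0.
g_3(k) for k = 0…5: 1, 3, 6, 6, 0, 0.
First combine the last two factors: h(k) = Σ_j C(k,j)·g_2(j)·g_3(k−j) for k = 0…5: 1, 5, 20, 60, 120, 120.
c_5 = Σ_k C(5,k)·g_1(k)·h(5−k) = 1·1·120 + 5·4·120 + 10·12·60 + 10·24·20 + 5·24·5 = 120 + 2400 + 7200 + 4800 + 600 = 15120.

15120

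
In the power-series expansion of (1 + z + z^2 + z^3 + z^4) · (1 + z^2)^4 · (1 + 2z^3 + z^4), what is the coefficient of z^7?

37

(1 + z + z^2 + z^3 + z^4) has coefficients 1,1,1,1,1 for degrees 0…4.
(1 + z^2)^4 has coefficients 1,0,4,0,6,0,4,0 for degrees 0…7.
Finally multiplying by (1 + 2z^3 + z^4), the product of all factors after the first has coefficients 1,0,4,2,7,8,8,12 for degrees 0…7.
[z^7] = 1·12 + 1·8 + 1·8 + 1·7 + 1·2 = 37.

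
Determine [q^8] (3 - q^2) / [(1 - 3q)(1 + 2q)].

The denominator gives the recurrence a_n = a_(n−1) + 6a_(n−2) for n ≥ 3; the numerator fixes a_0 = 3, a_1 = 3, a_2 = 20.
Iterating: 3, 3, 20, 38, 158, 386, 1334, 3650, 11654, so a_8 = 11654.

11654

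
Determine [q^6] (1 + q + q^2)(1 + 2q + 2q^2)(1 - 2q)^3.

(1 + q + q^2) has coefficients 1,1,1 for degrees 0…2.
(1 + 2q + 2q^2) has coefficients 1,2,2,0,0,0,0 for degrees 0…6.
Finally multiplying by (1 - 2q)^3, the product of all factors after the first has coefficients 1,-4,2,4,8,-16,0 for degrees 0…6.
[q^6] = 1·0 + 1·(-16) + 1·8 = -8.

-8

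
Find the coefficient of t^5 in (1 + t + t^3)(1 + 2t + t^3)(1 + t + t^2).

5

(1 + t + t^3) has coefficients 1,1,0,1 for degrees 0…3.
(1 + 2t + t^3) has coefficients 1,2,0,1,0,0 for degrees 0…5.
Finally multiplying by (1 + t + t^2), the product of all factors after the first has coefficients 1,3,3,3,1,1 for degrees 0…5.
[t^5] = 1·1 + 1·1 + 1·3 = 5.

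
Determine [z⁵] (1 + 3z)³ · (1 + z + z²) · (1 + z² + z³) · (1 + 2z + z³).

(1 + 3z)³ has coefficients 1,9,27,27 for degrees 0…3.
(1 + z + z²) has coefficients 1,1,1,0,0,0 for degrees 0…5.
Multiplying by (1 + z² + z³) gives running coefficients 1,1,2,2,2,1 for degrees 0…5.
Finally multiplying by (1 + 2z + z³), the product of all factors after the first has coefficients 1,3,4,7,7,7 for degrees 0…5.
[z⁵] = 1·7 + 9·7 + 27·7 + 27·4 = 367.

367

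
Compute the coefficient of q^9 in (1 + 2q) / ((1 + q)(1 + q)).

The denominator gives the recurrence a_n = −2a_(n−1) − a_(n−2) for n ≥ 2; the numerator fixes a_0 = 1, a_1 = 0.
Iterating: 1, 0, -1, 2, -3, 4, -5, 6, -7, 8, so a_9 = 8.

8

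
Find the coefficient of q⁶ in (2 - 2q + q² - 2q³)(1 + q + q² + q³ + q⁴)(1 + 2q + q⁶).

(2 - 2q + q² - 2q³) has coefficients 2,-2,1,-2 for degrees 0…3.
(1 + q + q² + q³ + q⁴) has coefficients 1,1,1,1,1,0,0 for degrees 0…6.
Finally multiplying by (1 + 2q + q⁶), the product of all factors after the first has coefficients 1,3,3,3,3,2,1 for degrees 0…6.
[q⁶] = 2·1 − 2·2 + 1·3 − 2·3 = -5.

-5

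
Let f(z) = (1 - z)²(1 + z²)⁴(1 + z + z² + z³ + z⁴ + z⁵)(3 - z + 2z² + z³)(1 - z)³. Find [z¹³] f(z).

(1 - z)² has coefficients 1,-2,1 for degrees 0…2.
(1 + z²)⁴ has coefficients 1,0,4,0,6,0,4,0,1,0,0,0,0,0 for degrees 0…13.
Multiplying by (1 + z + z² + z³ + z⁴ + z⁵) gives running coefficients 1,1,5,5,11,11,14,14,11,11,5,5,1,1 for degrees 0…13.
Multiplying by (3 - z + 2z² + z³) gives running coefficients 3,2,16,13,39,37,58,61,58,64,40,43,19,17 for degrees 0…13.
Finally multiplying by (1 - z)³, the product of all factors after the first has coefficients 3,-7,19,-32,46,-57,51,-41,12,15,-39,57,-54,49 for degrees 0…13.
[z¹³] = 1·49 − 2·(-54) + 1·57 = 214.

214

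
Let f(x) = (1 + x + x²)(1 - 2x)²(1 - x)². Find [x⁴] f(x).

5

(1 + x + x²) has coefficients 1,1,1 for degrees 0…2.
(1 - 2x)² has coefficients 1,-4,4,0,0 for degrees 0…4.
Finally multiplying by (1 - x)², the product of all factors after the first has coefficients 1,-6,13,-12,4 for degrees 0…4.
[x⁴] = 1·4 + 1·(-12) + 1·13 = 5.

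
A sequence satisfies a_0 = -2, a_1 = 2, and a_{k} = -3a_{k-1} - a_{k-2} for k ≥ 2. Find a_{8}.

-1220

The ordinary generating function has denominator 1 + 3z + z^2.
Iterating the recurrence: a_0,…,a_{8} = -2, 2, -4, 10, -26, 68, -178, 466, -1220.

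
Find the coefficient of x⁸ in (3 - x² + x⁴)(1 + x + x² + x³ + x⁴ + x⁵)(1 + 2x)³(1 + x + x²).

(3 - x² + x⁴) has coefficients 3,0,-1,0,1 for degrees 0…4.
(1 + x + x² + x³ + x⁴ + x⁵) has coefficients 1,1,1,1,1,1,0,0,0 for degrees 0…8.
Multiplying by (1 + 2x)³ gives running coefficients 1,7,19,27,27,27,26,20,8 for degrees 0…8.
Finally multiplying by (1 + x + x²), the product of all factors after the first has coefficients 1,8,27,53,73,81,80,73,54 for degrees 0…8.
[x⁸] = 3·54 − 1·80 + 1·73 = 155.

155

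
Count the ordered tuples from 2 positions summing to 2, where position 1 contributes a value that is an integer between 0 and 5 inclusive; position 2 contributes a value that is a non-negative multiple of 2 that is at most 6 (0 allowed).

2

The generating function for the choices is (1 + q + q^2 + q^3 + q^4 + q^5)·(1 + q^2 + q^4 + q^6); the count is [q^2].
(1 + q + q^2 + q^3 + q^4 + q^5) has coefficients 1,1,1 for degrees 0…2.
(1 + q^2 + q^4 + q^6) has coefficients 1,0,1 for degrees 0…2.
[q^2] = 1·1 + 1·0 + 1·1 = 2.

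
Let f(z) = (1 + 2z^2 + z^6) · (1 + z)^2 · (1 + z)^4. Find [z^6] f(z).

(1 + 2z^2 + z^6) has coefficients 1,0,2,0,0,0,1 for degrees 0…6.
(1 + z)^2 has coefficients 1,2,1,0,0,0,0 for degrees 0…6.
Finally multiplying by (1 + z)^4, the product of all factors after the first has coefficients 1,6,15,20,15,6,1 for degrees 0…6.
[z^6] = 1·1 + 2·15 + 1·1 = 32.

32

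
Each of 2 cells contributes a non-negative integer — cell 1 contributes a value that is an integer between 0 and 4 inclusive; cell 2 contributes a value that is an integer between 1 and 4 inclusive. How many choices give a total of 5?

4

The generating function for the choices is (1 + q + q² + q³ + q⁴)·(q + q² + q³ + q⁴); the count is [q⁵].
(1 + q + q² + q³ + q⁴) has coefficients 1,1,1,1,1 for degrees 0…4.
(q + q² + q³ + q⁴) has coefficients 0,1,1,1,1,0 for degrees 0…5.
[q⁵] = 1·0 + 1·1 + 1·1 + 1·1 + 1·1 = 4.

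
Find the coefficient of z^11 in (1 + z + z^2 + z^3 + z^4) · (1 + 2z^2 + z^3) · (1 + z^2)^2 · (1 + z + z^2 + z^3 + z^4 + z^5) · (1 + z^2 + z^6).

(1 + z + z^2 + z^3 + z^4) has coefficients 1,1,1,1,1 for degrees 0…4.
(1 + 2z^2 + z^3) has coefficients 1,0,2,1,0,0,0,0,0,0,0,0 for degrees 0…11.
Multiplying by (1 + z^2)^2 gives running coefficients 1,0,4,1,5,2,2,1,0,0,0,0 for degrees 0…11.
Multiplying by (1 + z + z^2 + z^3 + z^4 + z^5) gives running coefficients 1,1,5,6,11,13,14,15,11,10,5,3 for degrees 0…11.
Finally multiplying by (1 + z^2 + z^6), the product of all factors after the first has coefficients 1,1,6,7,16,19,26,29,30,31,27,26 for degrees 0…11.
[z^11] = 1·26 + 1·27 + 1·31 + 1·30 + 1·29 = 143.

143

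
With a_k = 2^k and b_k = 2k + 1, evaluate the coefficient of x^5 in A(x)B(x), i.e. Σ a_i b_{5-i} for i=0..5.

The convolution is the x^5 coefficient of A(x)B(x).
Σ = 1·11 + 2·9 + 4·7 + 8·5 + 16·3 + 32·1 = 177.

177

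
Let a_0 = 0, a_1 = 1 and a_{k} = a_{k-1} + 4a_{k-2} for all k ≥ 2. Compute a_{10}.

The ordinary generating function has denominator 1 - z - 4z^2.
Iterating the recurrence: a_0,…,a_{10} = 0, 1, 1, 5, 9, 29, 65, 181, 441, 1165, 2929.

2929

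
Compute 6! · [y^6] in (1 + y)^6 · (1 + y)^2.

20160

The EGF product rule gives c_6 = Σ_{k_1+k_2=6} C(6; k_1,k_2) · ∏ g_i(k_i), where (1+y)^6 gives the falling factorial (6)_k; (1+y)^2 gives the falling factorial (2)_k.
g_1(k) for k = 0…6: 1, 6, 30, 120, 360, 720, 720.
g_2(k) for k = 0…6: 1, 2, 2, 0, 0, 0, 0.
c_6 = Σ_k C(6,k)·g_1(k)·g_2(6−k) = 15·360·2 + 6·720·2 + 1·720·1 = 10800 + 8640 + 720 = 20160.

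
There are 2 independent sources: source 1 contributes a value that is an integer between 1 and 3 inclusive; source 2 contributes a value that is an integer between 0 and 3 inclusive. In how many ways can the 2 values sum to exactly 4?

The generating function for the choices is (y + y² + y³)·(1 + y + y² + y³); the count is [y⁴].
(y + y² + y³) has coefficients 0,1,1,1 for degrees 0…3.
(1 + y + y² + y³) has coefficients 1,1,1,1,0 for degrees 0…4.
[y⁴] = 1·1 + 1·1 + 1·1 = 3.

3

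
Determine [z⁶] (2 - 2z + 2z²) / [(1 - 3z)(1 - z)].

The denominator gives the recurrence a_n = 4a_(n−1) − 3a_(n−2) for n ≥ 3; the numerator fixes a_0 = 2, a_1 = 6, a_2 = 20.
Iterating: 2, 6, 20, 62, 188, 566, 1700, so a_6 = 1700.

1700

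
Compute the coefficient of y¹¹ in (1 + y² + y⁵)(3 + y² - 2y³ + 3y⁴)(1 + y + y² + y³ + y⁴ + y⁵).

5

(1 + y² + y⁵) has coefficients 1,0,1,0,0,1 for degrees 0…5.
(3 + y² - 2y³ + 3y⁴) has coefficients 3,0,1,-2,3,0,0,0,0,0,0,0 for degrees 0…11.
Finally multiplying by (1 + y + y² + y³ + y⁴ + y⁵), the product of all factors after the first has coefficients 3,3,4,2,5,5,2,2,1,3,0,0 for degrees 0…11.
[y¹¹] = 1·0 + 1·3 + 1·2 = 5.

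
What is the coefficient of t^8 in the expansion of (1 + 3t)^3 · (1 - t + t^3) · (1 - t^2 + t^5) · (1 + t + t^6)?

-18

(1 + 3t)^3 has coefficients 1,9,27,27 for degrees 0…3.
(1 - t + t^3) has coefficients 1,-1,0,1,0,0,0,0,0 for degrees 0…8.
Multiplying by (1 - t^2 + t^5) gives running coefficients 1,-1,-1,2,0,0,-1,0,1 for degrees 0…8.
Finally multiplying by (1 + t + t^6), the product of all factors after the first has coefficients 1,0,-2,1,2,0,0,-2,0 for degrees 0…8.
[t^8] = 1·0 + 9·(-2) + 27·0 + 27·0 = -18.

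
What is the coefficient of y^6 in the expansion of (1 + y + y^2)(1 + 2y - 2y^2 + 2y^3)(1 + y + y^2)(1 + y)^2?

(1 + y + y^2) has coefficients 1,1,1 for degrees 0…2.
(1 + 2y - 2y^2 + 2y^3) has coefficients 1,2,-2,2,0,0,0 for degrees 0…6.
Multiplying by (1 + y + y^2) gives running coefficients 1,3,1,2,0,2,0 for degrees 0…6.
Finally multiplying by (1 + y)^2, the product of all factors after the first has coefficients 1,5,8,7,5,4,4 for degrees 0…6.
[y^6] = 1·4 + 1·4 + 1·5 = 13.

13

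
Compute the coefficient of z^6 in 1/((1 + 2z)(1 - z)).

Partial fractions give a closed form: a_n = (2/3)·(-2)^n + (1/3)·1^n.
At n = 6: a_6 = 43.

43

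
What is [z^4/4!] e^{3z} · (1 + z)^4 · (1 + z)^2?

4149

The EGF product rule gives c_4 = Σ_{k_1+k_2+k_3=4} C(4; k_1,k_2,k_3) · ∏ g_i(k_i), where e^{3z} gives (3)^k; (1+z)^4 gives the falling factorial (4)_k; (1+z)^2 gives the falling factorial (2)_k.
g_1(k) for k = 0…4: 1, 3, 9, 27, 81.
g_2(k) for k = 0…4: 1, 4, 12, 24, 24.
g_3(k) for k = 0…4: 1, 2, 2, 0, 0.
First combine the last two factors: h(k) = Σ_j C(k,j)·g_2(j)·g_3(k−j) for k = 0…4: 1, 6, 30, 120, 360.
c_4 = Σ_k C(4,k)·g_1(k)·h(4−k) = 1·1·360 + 4·3·120 + 6·9·30 + 4·27·6 + 1·81·1 = 360 + 1440 + 1620 + 648 + 81 = 4149.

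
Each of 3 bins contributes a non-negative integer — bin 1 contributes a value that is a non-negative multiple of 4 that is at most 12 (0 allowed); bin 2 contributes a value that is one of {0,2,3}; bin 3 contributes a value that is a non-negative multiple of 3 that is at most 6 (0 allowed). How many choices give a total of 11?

2

The generating function for the choices is (1 + x^4 + x^8 + x^12)·(1 + x^2 + x^3)·(1 + x^3 + x^6); the count is [x^11].
(1 + x^4 + x^8 + x^12) has coefficients 1,0,0,0,1,0,0,0,1,0,0,0 for degrees 0…11.
(1 + x^2 + x^3) has coefficients 1,0,1,1,0,0,0,0,0,0,0,0 for degrees 0…11.
Finally multiplying by (1 + x^3 + x^6), the product of all factors after the first has coefficients 1,0,1,2,0,1,2,0,1,1,0,0 for degrees 0…11.
[x^11] = 1·0 + 1·0 + 1·2 = 2.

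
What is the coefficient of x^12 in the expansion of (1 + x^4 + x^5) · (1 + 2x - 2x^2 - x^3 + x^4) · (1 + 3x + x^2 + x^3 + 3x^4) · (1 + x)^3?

(1 + x^4 + x^5) has coefficients 1,0,0,0,1,1 for degrees 0…5.
(1 + 2x - 2x^2 - x^3 + x^4) has coefficients 1,2,-2,-1,1,0,0,0,0,0,0,0,0 for degrees 0…12.
Multiplying by (1 + 3x + x^2 + x^3 + 3x^4) gives running coefficients 1,5,5,-4,1,6,-6,-2,3,0,0,0,0 for degrees 0…12.
Finally multiplying by (1 + x)^3, the product of all factors after the first has coefficients 1,8,23,27,9,2,11,-1,-15,-3,7,3,0 for degrees 0…12.
[x^12] = 1·0 + 1·(-15) + 1·(-1) = -16.

-16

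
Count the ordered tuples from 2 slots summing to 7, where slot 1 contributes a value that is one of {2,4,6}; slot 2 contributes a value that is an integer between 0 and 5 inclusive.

3

The generating function for the choices is (z² + z⁴ + z⁶)·(1 + z + z² + z³ + z⁴ + z⁵); the count is [z⁷].
(z² + z⁴ + z⁶) has coefficients 0,0,1,0,1,0,1 for degrees 0…6.
(1 + z + z² + z³ + z⁴ + z⁵) has coefficients 1,1,1,1,1,1,0,0 for degrees 0…7.
[z⁷] = 1·1 + 1·1 + 1·1 = 3.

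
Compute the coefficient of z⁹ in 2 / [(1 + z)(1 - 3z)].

The denominator gives the recurrence a_n = 2a_(n−1) + 3a_(n−2) for n ≥ 2; the numerator fixes a_0 = 2, a_1 = 4.
Iterating: 2, 4, 14, 40, 122, 364, 1094, 3280, 9842, 29524, so a_9 = 29524.

29524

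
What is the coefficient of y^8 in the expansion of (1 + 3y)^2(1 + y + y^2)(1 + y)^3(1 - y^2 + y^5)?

43

(1 + 3y)^2 has coefficients 1,6,9 for degrees 0…2.
(1 + y + y^2) has coefficients 1,1,1,0,0,0,0,0,0 for degrees 0…8.
Multiplying by (1 + y)^3 gives running coefficients 1,4,7,7,4,1,0,0,0 for degrees 0…8.
Finally multiplying by (1 - y^2 + y^5), the product of all factors after the first has coefficients 1,4,6,3,-3,-5,0,6,7 for degrees 0…8.
[y^8] = 1·7 + 6·6 + 9·0 = 43.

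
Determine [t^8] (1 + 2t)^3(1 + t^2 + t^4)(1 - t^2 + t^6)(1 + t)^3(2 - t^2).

-6

(1 + 2t)^3 has coefficients 1,6,12,8 for degrees 0…3.
(1 + t^2 + t^4) has coefficients 1,0,1,0,1,0,0,0,0 for degrees 0…8.
Multiplying by (1 - t^2 + t^6) gives running coefficients 1,0,0,0,0,0,0,0,1 for degrees 0…8.
Multiplying by (1 + t)^3 gives running coefficients 1,3,3,1,0,0,0,0,1 for degrees 0…8.
Finally multiplying by (2 - t^2), the product of all factors after the first has coefficients 2,6,5,-1,-3,-1,0,0,2 for degrees 0…8.
[t^8] = 1·2 + 6·0 + 12·0 + 8·(-1) = -6.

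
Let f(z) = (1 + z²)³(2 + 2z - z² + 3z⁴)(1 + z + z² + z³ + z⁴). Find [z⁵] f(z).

25

(1 + z²)³ has coefficients 1,0,3,0,3,0 for degrees 0…5.
(2 + 2z - z² + 3z⁴) has coefficients 2,2,-1,0,3,0 for degrees 0…5.
Finally multiplying by (1 + z + z² + z³ + z⁴), the product of all factors after the first has coefficients 2,4,3,3,6,4 for degrees 0…5.
[z⁵] = 1·4 + 3·3 + 3·4 = 25.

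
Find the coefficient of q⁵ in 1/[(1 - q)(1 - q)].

The denominator gives the recurrence a_n = 2a_(n−1) − a_(n−2) for n ≥ 2; the numerator fixes a_0 = 1, a_1 = 2.
Iterating: 1, 2, 3, 4, 5, 6, so a_5 = 6.

6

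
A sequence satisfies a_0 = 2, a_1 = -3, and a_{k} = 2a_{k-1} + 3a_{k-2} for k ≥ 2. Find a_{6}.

-180

The ordinary generating function has denominator 1 - 2x - 3x^2.
Iterating the recurrence: a_0,…,a_{6} = 2, -3, 0, -9, -18, -63, -180.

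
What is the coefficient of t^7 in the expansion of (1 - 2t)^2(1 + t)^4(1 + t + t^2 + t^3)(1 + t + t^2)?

57

(1 - 2t)^2 has coefficients 1,-4,4 for degrees 0…2.
(1 + t)^4 has coefficients 1,4,6,4,1,0,0,0 for degrees 0…7.
Multiplying by (1 + t + t^2 + t^3) gives running coefficients 1,5,11,15,15,11,5,1 for degrees 0…7.
Finally multiplying by (1 + t + t^2), the product of all factors after the first has coefficients 1,6,17,31,41,41,31,17 for degrees 0…7.
[t^7] = 1·17 − 4·31 + 4·41 = 57.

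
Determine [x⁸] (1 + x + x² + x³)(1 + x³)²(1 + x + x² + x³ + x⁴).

(1 + x + x² + x³) has coefficients 1,1,1,1 for degrees 0…3.
(1 + x³)² has coefficients 1,0,0,2,0,0,1,0,0 for degrees 0…8.
Finally multiplying by (1 + x + x² + x³ + x⁴), the product of all factors after the first has coefficients 1,1,1,3,3,2,3,3,1 for degrees 0…8.
[x⁸] = 1·1 + 1·3 + 1·3 + 1·2 = 9.

9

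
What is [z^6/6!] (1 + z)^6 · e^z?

13327

The EGF product rule gives c_6 = Σ_{k_1+k_2=6} C(6; k_1,k_2) · ∏ g_i(k_i), where (1+z)^6 gives the falling factorial (6)_k; e^z gives (1)^k.
g_1(k) for k = 0…6: 1, 6, 30, 120, 360, 720, 720.
g_2(k) for k = 0…6: 1, 1, 1, 1, 1, 1, 1.
c_6 = Σ_k C(6,k)·g_1(k)·g_2(6−k) = 1·1·1 + 6·6·1 + 15·30·1 + 20·120·1 + 15·360·1 + 6·720·1 + 1·720·1 = 1 + 36 + 450 + 2400 + 5400 + 4320 + 720 = 13327.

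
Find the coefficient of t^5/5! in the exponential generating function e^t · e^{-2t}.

-1

The EGF product rule gives c_5 = Σ_{k_1+k_2=5} C(5; k_1,k_2) · ∏ g_i(k_i), where e^t gives (1)^k; e^{-2t} gives (-2)^k.
g_1(k) for k = 0…5: 1, 1, 1, 1, 1, 1.
g_2(k) for k = 0…5: 1, -2, 4, -8, 16, -32.
c_5 = Σ_k C(5,k)·g_1(k)·g_2(5−k) = 1·1·(-32) + 5·1·16 + 10·1·(-8) + 10·1·4 + 5·1·(-2) + 1·1·1 = −32 + 80 − 80 + 40 − 10 + 1 = -1.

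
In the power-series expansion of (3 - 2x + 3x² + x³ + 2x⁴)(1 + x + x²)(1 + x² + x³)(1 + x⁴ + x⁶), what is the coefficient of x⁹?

17

(3 - 2x + 3x² + x³ + 2x⁴) has coefficients 3,-2,3,1,2 for degrees 0…4.
(1 + x + x²) has coefficients 1,1,1,0,0,0,0,0,0,0 for degrees 0…9.
Multiplying by (1 + x² + x³) gives running coefficients 1,1,2,2,2,1,0,0,0,0 for degrees 0…9.
Finally multiplying by (1 + x⁴ + x⁶), the product of all factors after the first has coefficients 1,1,2,2,3,2,3,3,4,3 for degrees 0…9.
[x⁹] = 3·3 − 2·4 + 3·3 + 1·3 + 2·2 = 17.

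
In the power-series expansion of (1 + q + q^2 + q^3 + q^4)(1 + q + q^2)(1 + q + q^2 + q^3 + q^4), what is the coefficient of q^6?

12

(1 + q + q^2 + q^3 + q^4) has coefficients 1,1,1,1,1 for degrees 0…4.
(1 + q + q^2) has coefficients 1,1,1,0,0,0,0 for degrees 0…6.
Finally multiplying by (1 + q + q^2 + q^3 + q^4), the product of all factors after the first has coefficients 1,2,3,3,3,2,1 for degrees 0…6.
[q^6] = 1·1 + 1·2 + 1·3 + 1·3 + 1·3 = 12.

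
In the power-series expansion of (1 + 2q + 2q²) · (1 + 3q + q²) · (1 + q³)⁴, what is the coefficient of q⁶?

(1 + 2q + 2q²) has coefficients 1,2,2 for degrees 0…2.
(1 + 3q + q²) has coefficients 1,3,1,0,0,0,0 for degrees 0…6.
Finally multiplying by (1 + q³)⁴, the product of all factors after the first has coefficients 1,3,1,4,12,4,6 for degrees 0…6.
[q⁶] = 1·6 + 2·4 + 2·12 = 38.

38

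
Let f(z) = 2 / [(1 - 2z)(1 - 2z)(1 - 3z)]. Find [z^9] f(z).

327670

The denominator gives the recurrence a_n = 7a_(n−1) − 16a_(n−2) + 12a_(n−3) for n ≥ 3; the numerator fixes a_0 = 2, a_1 = 14, a_2 = 66.
Iterating: 2, 14, 66, 262, 946, 3222, 10562, 33734, 105810, 327670, so a_9 = 327670.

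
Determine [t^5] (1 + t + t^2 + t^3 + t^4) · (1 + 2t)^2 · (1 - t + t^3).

(1 + t + t^2 + t^3 + t^4) has coefficients 1,1,1,1,1 for degrees 0…4.
(1 + 2t)^2 has coefficients 1,4,4,0,0,0 for degrees 0…5.
Finally multiplying by (1 - t + t^3), the product of all factors after the first has coefficients 1,3,0,-3,4,4 for degrees 0…5.
[t^5] = 1·4 + 1·4 + 1·(-3) + 1·0 + 1·3 = 8.

8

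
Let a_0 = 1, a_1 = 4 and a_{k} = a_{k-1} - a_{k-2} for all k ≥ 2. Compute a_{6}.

1

The ordinary generating function has denominator 1 - z + z^2.
Iterating the recurrence: a_0,…,a_{6} = 1, 4, 3, -1, -4, -3, 1.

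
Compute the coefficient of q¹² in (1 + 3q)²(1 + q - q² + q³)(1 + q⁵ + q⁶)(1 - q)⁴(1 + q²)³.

(1 + 3q)² has coefficients 1,6,9 for degrees 0…2.
(1 + q - q² + q³) has coefficients 1,1,-1,1,0,0,0,0,0,0,0,0,0 for degrees 0…12.
Multiplying by (1 + q⁵ + q⁶) gives running coefficients 1,1,-1,1,0,1,2,0,0,1,0,0,0 for degrees 0…12.
Multiplying by (1 - q)⁴ gives running coefficients 1,-3,1,7,-13,12,-7,-1,8,-6,-2,6,-4 for degrees 0…12.
Finally multiplying by (1 + q²)³, the product of all factors after the first has coefficients 1,-3,4,-2,-7,24,-42,53,-51,34,-12,-3,7 for degrees 0…12.
[q¹²] = 1·7 + 6·(-3) + 9·(-12) = -119.

-119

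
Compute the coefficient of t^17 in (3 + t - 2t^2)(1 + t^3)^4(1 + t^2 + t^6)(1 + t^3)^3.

(3 + t - 2t^2) has coefficients 3,1,-2 for degrees 0…2.
(1 + t^3)^4 has coefficients 1,0,0,4,0,0,6,0,0,4,0,0,1,0,0,0,0,0 for degrees 0…17.
Multiplying by (1 + t^2 + t^6) gives running coefficients 1,0,1,4,0,4,7,0,6,8,0,4,7,0,1,4,0,0 for degrees 0…17.
Finally multiplying by (1 + t^3)^3, the product of all factors after the first has coefficients 1,0,1,7,0,7,22,0,21,42,0,35,56,0,35,56,0,21 for degrees 0…17.
[t^17] = 3·21 + 1·0 − 2·56 = -49.

-49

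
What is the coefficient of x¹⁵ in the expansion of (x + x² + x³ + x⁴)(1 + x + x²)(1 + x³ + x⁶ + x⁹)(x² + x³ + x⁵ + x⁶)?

(x + x² + x³ + x⁴) has coefficients 0,1,1,1,1 for degrees 0…4.
(1 + x + x²) has coefficients 1,1,1,0,0,0,0,0,0,0,0,0,0,0,0,0 for degrees 0…15.
Multiplying by (1 + x³ + x⁶ + x⁹) gives running coefficients 1,1,1,1,1,1,1,1,1,1,1,1,0,0,0,0 for degrees 0…15.
Finally multiplying by (x² + x³ + x⁵ + x⁶), the product of all factors after the first has coefficients 0,0,1,2,2,3,4,4,4,4,4,4,4,4,3,2 for degrees 0…15.
[x¹⁵] = 1·3 + 1·4 + 1·4 + 1·4 = 15.

15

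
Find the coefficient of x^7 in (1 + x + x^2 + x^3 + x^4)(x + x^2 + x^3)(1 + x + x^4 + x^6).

7

(1 + x + x^2 + x^3 + x^4) has coefficients 1,1,1,1,1 for degrees 0…4.
(x + x^2 + x^3) has coefficients 0,1,1,1,0,0,0,0 for degrees 0…7.
Finally multiplying by (1 + x + x^4 + x^6), the product of all factors after the first has coefficients 0,1,2,2,1,1,1,2 for degrees 0…7.
[x^7] = 1·2 + 1·1 + 1·1 + 1·1 + 1·2 = 7.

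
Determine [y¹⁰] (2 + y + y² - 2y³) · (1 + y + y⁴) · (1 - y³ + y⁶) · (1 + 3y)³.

(2 + y + y² - 2y³) has coefficients 2,1,1,-2 for degrees 0…3.
(1 + y + y⁴) has coefficients 1,1,0,0,1,0,0,0,0,0,0 for degrees 0…10.
Multiplying by (1 - y³ + y⁶) gives running coefficients 1,1,0,-1,0,0,1,0,0,0,1 for degrees 0…10.
Finally multiplying by (1 + 3y)³, the product of all factors after the first has coefficients 1,10,36,53,18,-27,-26,9,27,27,1 for degrees 0…10.
[y¹⁰] = 2·1 + 1·27 + 1·27 − 2·9 = 38.

38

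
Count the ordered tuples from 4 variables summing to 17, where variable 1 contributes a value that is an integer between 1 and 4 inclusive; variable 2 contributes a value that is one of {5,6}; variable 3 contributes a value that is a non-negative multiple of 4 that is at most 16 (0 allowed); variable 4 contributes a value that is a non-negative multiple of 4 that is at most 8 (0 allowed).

6

The generating function for the choices is (q + q^2 + q^3 + q^4)·(q^5 + q^6)·(1 + q^4 + q^8 + q^12 + q^16)·(1 + q^4 + q^8); the count is [q^17].
(q + q^2 + q^3 + q^4) has coefficients 0,1,1,1,1 for degrees 0…4.
(q^5 + q^6) has coefficients 0,0,0,0,0,1,1,0,0,0,0,0,0,0,0,0,0,0 for degrees 0…17.
Multiplying by (1 + q^4 + q^8 + q^12 + q^16) gives running coefficients 0,0,0,0,0,1,1,0,0,1,1,0,0,1,1,0,0,1 for degrees 0…17.
Finally multiplying by (1 + q^4 + q^8), the product of all factors after the first has coefficients 0,0,0,0,0,1,1,0,0,2,2,0,0,3,3,0,0,3 for degrees 0…17.
[q^17] = 1·0 + 1·0 + 1·3 + 1·3 = 6.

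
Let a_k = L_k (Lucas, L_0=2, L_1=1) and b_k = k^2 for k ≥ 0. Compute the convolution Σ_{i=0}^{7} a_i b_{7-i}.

398

Write out a_i and b_{7-i} for i = 0,…,7 and sum the products.
Σ = 2·49 + 1·36 + 3·25 + 4·16 + 7·9 + 11·4 + 18·1 + 29·0 = 398.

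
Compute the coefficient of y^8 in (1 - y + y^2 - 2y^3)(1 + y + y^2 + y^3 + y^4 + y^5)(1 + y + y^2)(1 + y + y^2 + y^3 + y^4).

-17

(1 - y + y^2 - 2y^3) has coefficients 1,-1,1,-2 for degrees 0…3.
(1 + y + y^2 + y^3 + y^4 + y^5) has coefficients 1,1,1,1,1,1,0,0,0 for degrees 0…8.
Multiplying by (1 + y + y^2) gives running coefficients 1,2,3,3,3,3,2,1,0 for degrees 0…8.
Finally multiplying by (1 + y + y^2 + y^3 + y^4), the product of all factors after the first has coefficients 1,3,6,9,12,14,14,12,9 for degrees 0…8.
[y^8] = 1·9 − 1·12 + 1·14 − 2·14 = -17.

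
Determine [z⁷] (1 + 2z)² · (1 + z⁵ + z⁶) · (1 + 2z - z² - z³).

17

(1 + 2z)² has coefficients 1,4,4 for degrees 0…2.
(1 + z⁵ + z⁶) has coefficients 1,0,0,0,0,1,1,0 for degrees 0…7.
Finally multiplying by (1 + 2z - z² - z³), the product of all factors after the first has coefficients 1,2,-1,-1,0,1,3,1 for degrees 0…7.
[z⁷] = 1·1 + 4·3 + 4·1 = 17.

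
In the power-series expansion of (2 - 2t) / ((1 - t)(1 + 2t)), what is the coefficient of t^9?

The denominator gives the recurrence a_n = −a_(n−1) + 2a_(n−2) for n ≥ 2; the numerator fixes a_0 = 2, a_1 = -4.
Iterating: 2, -4, 8, -16, 32, -64, 128, -256, 512, -1024, so a_9 = -1024.

-1024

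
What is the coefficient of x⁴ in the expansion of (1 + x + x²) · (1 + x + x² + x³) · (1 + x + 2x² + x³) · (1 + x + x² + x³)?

(1 + x + x²) has coefficients 1,1,1 for degrees 0…2.
(1 + x + x² + x³) has coefficients 1,1,1,1,0 for degrees 0…4.
Multiplying by (1 + x + 2x² + x³) gives running coefficients 1,2,4,5,4 for degrees 0…4.
Finally multiplying by (1 + x + x² + x³), the product of all factors after the first has coefficients 1,3,7,12,15 for degrees 0…4.
[x⁴] = 1·15 + 1·12 + 1·7 = 34.

34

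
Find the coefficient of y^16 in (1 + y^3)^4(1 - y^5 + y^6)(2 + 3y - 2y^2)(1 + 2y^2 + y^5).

-52

(1 + y^3)^4 has coefficients 1,0,0,4,0,0,6,0,0,4,0,0,1 for degrees 0…12.
(1 - y^5 + y^6) has coefficients 1,0,0,0,0,-1,1,0,0,0,0,0,0,0,0,0,0 for degrees 0…16.
Multiplying by (2 + 3y - 2y^2) gives running coefficients 2,3,-2,0,0,-2,-1,5,-2,0,0,0,0,0,0,0,0 for degrees 0…16.
Finally multiplying by (1 + 2y^2 + y^5), the product of all factors after the first has coefficients 2,3,2,6,-4,0,2,-1,-4,10,-6,-1,5,-2,0,0,0 for degrees 0…16.
[y^16] = 1·0 + 4·(-2) + 6·(-6) + 4·(-1) + 1·(-4) = -52.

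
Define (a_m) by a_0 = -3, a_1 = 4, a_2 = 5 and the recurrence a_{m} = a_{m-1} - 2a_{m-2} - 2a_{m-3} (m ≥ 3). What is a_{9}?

The ordinary generating function has denominator 1 - x + 2x^2 + 2x^3.
Iterating the recurrence: a_0,…,a_{9} = -3, 4, 5, 3, -15, -31, -7, 85, 161, 5.

5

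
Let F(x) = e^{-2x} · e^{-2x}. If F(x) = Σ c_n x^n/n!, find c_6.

The EGF product rule gives c_6 = Σ_{k_1+k_2=6} C(6; k_1,k_2) · ∏ g_i(k_i), where e^{-2x} gives (-2)^k; e^{-2x} gives (-2)^k.
g_1(k) for k = 0…6: 1, -2, 4, -8, 16, -32, 64.
g_2(k) for k = 0…6: 1, -2, 4, -8, 16, -32, 64.
c_6 = Σ_k C(6,k)·g_1(k)·g_2(6−k) = 1·1·64 + 6·(-2)·(-32) + 15·4·16 + 20·(-8)·(-8) + 15·16·4 + 6·(-32)·(-2) + 1·64·1 = 64 + 384 + 960 + 1280 + 960 + 384 + 64 = 4096.

4096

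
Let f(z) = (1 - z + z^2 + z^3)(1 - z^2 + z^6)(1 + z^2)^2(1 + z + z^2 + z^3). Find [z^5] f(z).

4

(1 - z + z^2 + z^3) has coefficients 1,-1,1,1 for degrees 0…3.
(1 - z^2 + z^6) has coefficients 1,0,-1,0,0,0 for degrees 0…5.
Multiplying by (1 + z^2)^2 gives running coefficients 1,0,1,0,-1,0 for degrees 0…5.
Finally multiplying by (1 + z + z^2 + z^3), the product of all factors after the first has coefficients 1,1,2,2,0,0 for degrees 0…5.
[z^5] = 1·0 − 1·0 + 1·2 + 1·2 = 4.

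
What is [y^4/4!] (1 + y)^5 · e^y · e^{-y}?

The EGF product rule gives c_4 = Σ_{k_1+k_2+k_3=4} C(4; k_1,k_2,k_3) · ∏ g_i(k_i), where (1+y)^5 gives the falling factorial (5)_k; e^y gives (1)^k; e^{-y} gives (-1)^k.
g_1(k) for k = 0…4: 1, 5, 20, 60, 120.
g_2(k) for k = 0…4: 1, 1, 1, 1, 1.
g_3(k) for k = 0…4: 1, -1, 1, -1, 1.
First combine the last two factors: h(k) = Σ_j C(k,j)·g_2(j)·g_3(k−j) for k = 0…4: 1, 0, 0, 0, 0.
c_4 = Σ_k C(4,k)·g_1(k)·h(4−k) = 1·120·1 = 120.

120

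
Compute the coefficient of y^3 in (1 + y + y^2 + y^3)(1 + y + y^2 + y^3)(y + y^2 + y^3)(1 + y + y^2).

(1 + y + y^2 + y^3) has coefficients 1,1,1,1 for degrees 0…3.
(1 + y + y^2 + y^3) has coefficients 1,1,1,1 for degrees 0…3.
Multiplying by (y + y^2 + y^3) gives running coefficients 0,1,2,3 for degrees 0…3.
Finally multiplying by (1 + y + y^2), the product of all factors after the first has coefficients 0,1,3,6 for degrees 0…3.
[y^3] = 1·6 + 1·3 + 1·1 + 1·0 = 10.

10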